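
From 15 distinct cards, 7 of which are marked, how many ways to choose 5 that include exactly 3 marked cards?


Choose 3 of the 7 marked cards and 2 of the other 8 cards:
C(7,3)×C(8,2) = 35×28 = 980

980


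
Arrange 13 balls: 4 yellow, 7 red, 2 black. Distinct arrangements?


13!/(4!×7!×2!) = 25740

25740


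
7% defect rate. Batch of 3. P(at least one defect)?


P(all good) = (93/100)^3 = 804357/1000000
P(≥1 defect) = 195643/1000000

P = 195643/1000000 ≈ 19.56%


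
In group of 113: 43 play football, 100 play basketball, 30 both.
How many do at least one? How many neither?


|A∪B| = 43+100-30 = 113
Neither = 113-113 = 0

At least one: 113; Neither: 0


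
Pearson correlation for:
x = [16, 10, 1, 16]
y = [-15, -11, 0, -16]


n=4, Σx=43, Σy=-42, Σxy=-606, Σx²=613, Σy²=602
r = (4×(-606) - 43×(-42))/√((4×613 - 43²)(4×602 - (-42)²))
= -618/√(603×644) = -618/√388332 ≈ -618/623.1629 ≈ -0.9917

r ≈ -0.9917


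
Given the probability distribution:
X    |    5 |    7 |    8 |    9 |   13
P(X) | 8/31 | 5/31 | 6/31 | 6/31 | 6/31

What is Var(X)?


E[X] = 255/31
E[X²] = 2329/31
Var(X) = E[X²] - (E[X])² = 2329/31 - 65025/961 = 7174/961

Var(X) = 7174/961 ≈ 7.4651


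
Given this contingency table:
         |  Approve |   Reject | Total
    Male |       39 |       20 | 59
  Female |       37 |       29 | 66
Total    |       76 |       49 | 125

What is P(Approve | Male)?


P(Approve | Male) = 39/(39+20) = 39/59

P(Approve|Male) = 39/59 ≈ 66.10%


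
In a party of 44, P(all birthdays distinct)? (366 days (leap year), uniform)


P(all different) = Π(366-i)/366 for i=0..43
= (366/366)×(365/366)×...×(323/366)
= 0.067633

P ≈ 0.0676 ≈ 6.76%


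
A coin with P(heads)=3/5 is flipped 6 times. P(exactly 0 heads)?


Binomial: P(X=0) = C(6,0)×p^0×(1-p)^6
= 1 × 1 × 64/15625 = 64/15625

P(X=0) = 64/15625 ≈ 0.41%


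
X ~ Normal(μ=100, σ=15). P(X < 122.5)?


z = (122.5-100)/15 = 1.5
P(Z < 1.5) = 0.9332

P(X < 122.5) ≈ 0.9332


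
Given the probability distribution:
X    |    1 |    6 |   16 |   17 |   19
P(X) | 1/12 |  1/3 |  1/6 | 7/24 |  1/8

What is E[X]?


E[X] = Σ x·P(X=x)
= (1)×(1/12) + (6)×(1/3) + (16)×(1/6) + (17)×(7/24) + (19)×(1/8)
= 145/12

E[X] = 145/12


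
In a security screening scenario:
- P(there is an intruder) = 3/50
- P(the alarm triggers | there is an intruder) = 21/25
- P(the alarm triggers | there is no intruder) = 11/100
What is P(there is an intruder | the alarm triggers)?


Using Bayes' theorem:
P(A|B) = P(B|A)·P(A) / P(B)

P(the alarm triggers) = 21/25 × 3/50 + 11/100 × 47/50
= 63/1250 + 517/5000 = 769/5000

P(there is an intruder|the alarm triggers) = (63/1250) / (769/5000) = 252/769

P(there is an intruder|the alarm triggers) = 252/769 ≈ 32.77%


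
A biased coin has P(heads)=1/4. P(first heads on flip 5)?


Geometric: P(X=5) = (1-p)^(k-1)×p = (3/4)^4×1/4 = 81/1024

P(X=5) = 81/1024 ≈ 7.91%


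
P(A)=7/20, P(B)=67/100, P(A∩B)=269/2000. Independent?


P(A)×P(B) = 469/2000
P(A∩B) = 269/2000
Not equal → NOT independent

No, not independent


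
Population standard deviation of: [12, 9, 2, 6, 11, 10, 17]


Mean = 67/7
  (12-67/7)²=289/49
  (9-67/7)²=16/49
  (2-67/7)²=2809/49
  (6-67/7)²=625/49
  (11-67/7)²=100/49
  (10-67/7)²=9/49
  (17-67/7)²=2704/49
Σ(x-μ)² = 936/7
σ² = (936/7)/7 = 936/49

σ = √(936/49) ≈ 4.3706


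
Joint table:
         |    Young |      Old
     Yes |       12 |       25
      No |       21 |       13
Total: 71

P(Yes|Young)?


P(Yes|Young) = 12/(12+21) = 12/33 = 4/11

P = 4/11 ≈ 36.36%


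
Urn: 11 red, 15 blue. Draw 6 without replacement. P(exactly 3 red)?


Hypergeometric: C(11,3)×C(15,3)/C(26,6)
= 165×455/230230 = 15/46

P(X=3) = 15/46 ≈ 32.61%


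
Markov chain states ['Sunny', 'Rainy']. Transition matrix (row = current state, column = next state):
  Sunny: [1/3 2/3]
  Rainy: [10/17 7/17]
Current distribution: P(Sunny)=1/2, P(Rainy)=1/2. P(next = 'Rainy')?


P(next=Rainy) = Σᵢ P(now=i)×P(i→Rainy)
= 1/2×2/3 + 1/2×7/17
= 1/3 + 7/34 = 55/102

P = 55/102 ≈ 0.5392


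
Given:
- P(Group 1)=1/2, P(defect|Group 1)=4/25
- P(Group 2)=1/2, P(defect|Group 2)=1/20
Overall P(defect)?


P(B) = Σ P(B|Aᵢ)×P(Aᵢ)
  4/25×1/2 = 2/25
  1/20×1/2 = 1/40
Sum = 21/200

P(defect) = 21/200 ≈ 10.50%


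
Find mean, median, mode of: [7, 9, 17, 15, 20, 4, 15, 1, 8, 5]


Sorted: [1, 4, 5, 7, 8, 9, 15, 15, 17, 20]
Mean = 101/10
Median = 17/2
Freq: {7: 1, 9: 1, 17: 1, 15: 2, 20: 1, 4: 1, 1: 1, 8: 1, 5: 1}
Mode: [15]

Mean=101/10, Median=17/2, Mode=15


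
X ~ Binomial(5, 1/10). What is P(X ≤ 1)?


P(X ≤ 1) = Σ P(X=i) for i=0..1
P(X=0) = 59049/100000
P(X=1) = 6561/20000
Sum = 45927/50000

P(X ≤ 1) = 45927/50000 ≈ 91.85%


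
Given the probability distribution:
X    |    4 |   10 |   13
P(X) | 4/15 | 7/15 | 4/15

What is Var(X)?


E[X] = 46/5
E[X²] = 96
Var(X) = E[X²] - (E[X])² = 96 - 2116/25 = 284/25

Var(X) = 284/25 ≈ 11.3600


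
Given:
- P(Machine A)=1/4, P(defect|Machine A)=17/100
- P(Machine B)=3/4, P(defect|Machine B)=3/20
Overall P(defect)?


P(B) = Σ P(B|Aᵢ)×P(Aᵢ)
  17/100×1/4 = 17/400
  3/20×3/4 = 9/80
Sum = 31/200

P(defect) = 31/200 ≈ 15.50%


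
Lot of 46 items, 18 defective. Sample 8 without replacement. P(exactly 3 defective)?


Hypergeometric: C(18,3)×C(28,5)/C(46,8)
= 816×98280/260932815 = 137088/446039

P(X=3) = 137088/446039 ≈ 30.73%


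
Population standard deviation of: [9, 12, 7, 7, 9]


Mean = 44/5
  (9-44/5)²=1/25
  (12-44/5)²=256/25
  (7-44/5)²=81/25
  (7-44/5)²=81/25
  (9-44/5)²=1/25
Σ(x-μ)² = 84/5
σ² = (84/5)/5 = 84/25

σ = √(84/25) ≈ 1.8330


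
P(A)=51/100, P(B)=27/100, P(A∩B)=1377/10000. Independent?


P(A)×P(B) = 1377/10000
P(A∩B) = 1377/10000
Equal ✓ → Independent

Yes, independent


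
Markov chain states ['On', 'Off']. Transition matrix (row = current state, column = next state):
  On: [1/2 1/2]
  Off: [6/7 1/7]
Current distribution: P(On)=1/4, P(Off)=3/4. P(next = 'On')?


P(next=On) = Σᵢ P(now=i)×P(i→On)
= 1/4×1/2 + 3/4×6/7
= 1/8 + 9/14 = 43/56

P = 43/56 ≈ 0.7679


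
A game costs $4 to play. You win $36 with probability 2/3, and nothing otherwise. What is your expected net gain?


E[gain] = (36-4)×2/3 + (-4)×1/3
= 64/3 - 4/3 = 20

Expected net gain = $20 ≈ $20.00


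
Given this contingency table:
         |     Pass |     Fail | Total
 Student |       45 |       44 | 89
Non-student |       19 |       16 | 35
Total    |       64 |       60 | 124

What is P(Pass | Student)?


P(Pass | Student) = 45/(45+44) = 45/89

P(Pass|Student) = 45/89 ≈ 50.56%


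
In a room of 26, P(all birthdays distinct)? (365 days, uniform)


P(all different) = Π(365-i)/365 for i=0..25
= (365/365)×(364/365)×...×(340/365)
= 0.401759

P ≈ 0.4018 ≈ 40.18%


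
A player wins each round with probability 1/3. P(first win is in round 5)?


Geometric: P(X=5) = (1-p)^(k-1)×p = (2/3)^4×1/3 = 16/243

P(X=5) = 16/243 ≈ 6.58%


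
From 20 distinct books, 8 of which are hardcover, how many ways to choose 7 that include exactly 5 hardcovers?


Choose 5 of the 8 hardcovers and 2 of the other 12 books:
C(8,5)×C(12,2) = 56×66 = 3696

3696


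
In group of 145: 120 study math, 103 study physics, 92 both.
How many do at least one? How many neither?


|A∪B| = 120+103-92 = 131
Neither = 145-131 = 14

At least one: 131; Neither: 14


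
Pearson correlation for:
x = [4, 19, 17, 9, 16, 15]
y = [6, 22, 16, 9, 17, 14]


n=6, Σx=80, Σy=84, Σxy=1277, Σx²=1228, Σy²=1342
r = (6×1277 - 80×84)/√((6×1228 - 80²)(6×1342 - 84²))
= 942/√(968×996) = 942/√964128 ≈ 942/981.9002 ≈ 0.9594

r ≈ 0.9594


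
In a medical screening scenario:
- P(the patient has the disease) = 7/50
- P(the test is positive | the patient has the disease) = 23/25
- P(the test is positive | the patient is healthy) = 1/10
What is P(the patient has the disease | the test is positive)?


Using Bayes' theorem:
P(A|B) = P(B|A)·P(A) / P(B)

P(the test is positive) = 23/25 × 7/50 + 1/10 × 43/50
= 161/1250 + 43/500 = 537/2500

P(the patient has the disease|the test is positive) = (161/1250) / (537/2500) = 322/537

P(the patient has the disease|the test is positive) = 322/537 ≈ 59.96%


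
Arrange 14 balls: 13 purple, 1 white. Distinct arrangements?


14!/(13!×1!) = 14

14


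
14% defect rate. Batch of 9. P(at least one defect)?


P(all good) = (43/50)^9 = 502592611936843/1953125000000000
P(≥1 defect) = 1450532388063157/1953125000000000

P = 1450532388063157/1953125000000000 ≈ 74.27%


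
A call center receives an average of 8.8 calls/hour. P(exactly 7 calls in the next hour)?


Poisson(λ=8.8): P(X=7) = e^(-λ)×λ^k/k!
= e^(-8.8) × 8.8^7 / 7!
≈ 0.0001507330751 × 4086755.9637 / 5040 ≈ 0.122224

P(X=7) ≈ 0.122224 ≈ 12.22%


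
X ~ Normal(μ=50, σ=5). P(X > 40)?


z = (40-50)/5 = -2.0
P(X > 40) = 1 - P(Z ≤ -2.0) = 1 - 0.0228 = 0.9772

P(X > 40) ≈ 0.9772


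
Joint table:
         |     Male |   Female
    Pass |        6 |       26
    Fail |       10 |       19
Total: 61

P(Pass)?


P(Pass) = (6+26)/61 = 32/61

P(Pass) = 32/61 ≈ 52.46%


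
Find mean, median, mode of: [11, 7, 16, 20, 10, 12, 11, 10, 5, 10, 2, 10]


Sorted: [2, 5, 7, 10, 10, 10, 10, 11, 11, 12, 16, 20]
Mean = 124/12 = 31/3
Median = 10
Freq: {11: 2, 7: 1, 16: 1, 20: 1, 10: 4, 12: 1, 5: 1, 2: 1}
Mode: [10]

Mean=31/3, Median=10, Mode=10


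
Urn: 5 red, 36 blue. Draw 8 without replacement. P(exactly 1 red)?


Hypergeometric: C(5,1)×C(36,7)/C(41,8)
= 5×8347680/95548245 = 163680/374699

P(X=1) = 163680/374699 ≈ 43.68%


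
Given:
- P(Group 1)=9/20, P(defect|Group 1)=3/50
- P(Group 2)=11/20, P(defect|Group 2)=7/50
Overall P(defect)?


P(B) = Σ P(B|Aᵢ)×P(Aᵢ)
  3/50×9/20 = 27/1000
  7/50×11/20 = 77/1000
Sum = 13/125

P(defect) = 13/125 ≈ 10.40%


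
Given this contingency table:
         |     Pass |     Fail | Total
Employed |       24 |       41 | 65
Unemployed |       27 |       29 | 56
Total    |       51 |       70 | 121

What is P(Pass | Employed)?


P(Pass | Employed) = 24/(24+41) = 24/65

P(Pass|Employed) = 24/65 ≈ 36.92%


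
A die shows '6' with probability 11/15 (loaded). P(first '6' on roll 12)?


Geometric: P(X=12) = (1-p)^(k-1)×p = (4/15)^11×11/15 = 46137344/129746337890625

P(X=12) = 46137344/129746337890625 ≈ 0.00%


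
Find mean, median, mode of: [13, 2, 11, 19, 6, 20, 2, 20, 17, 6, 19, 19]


Sorted: [2, 2, 6, 6, 11, 13, 17, 19, 19, 19, 20, 20]
Mean = 154/12 = 77/6
Median = 15
Freq: {13: 1, 2: 2, 11: 1, 19: 3, 6: 2, 20: 2, 17: 1}
Mode: [19]

Mean=77/6, Median=15, Mode=19


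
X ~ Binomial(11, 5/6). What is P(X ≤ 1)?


P(X ≤ 1) = Σ P(X=i) for i=0..1
P(X=0) = 1/362797056
P(X=1) = 55/362797056
Sum = 7/45349632

P(X ≤ 1) = 7/45349632 ≈ 0.00%


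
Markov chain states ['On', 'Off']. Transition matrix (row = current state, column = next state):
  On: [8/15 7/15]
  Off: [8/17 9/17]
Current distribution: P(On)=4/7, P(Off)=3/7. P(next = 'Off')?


P(next=Off) = Σᵢ P(now=i)×P(i→Off)
= 4/7×7/15 + 3/7×9/17
= 4/15 + 27/119 = 881/1785

P = 881/1785 ≈ 0.4936


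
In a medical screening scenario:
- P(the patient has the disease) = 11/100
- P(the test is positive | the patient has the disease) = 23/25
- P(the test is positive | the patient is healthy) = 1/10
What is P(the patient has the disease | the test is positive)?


Using Bayes' theorem:
P(A|B) = P(B|A)·P(A) / P(B)

P(the test is positive) = 23/25 × 11/100 + 1/10 × 89/100
= 253/2500 + 89/1000 = 951/5000

P(the patient has the disease|the test is positive) = (253/2500) / (951/5000) = 506/951

P(the patient has the disease|the test is positive) = 506/951 ≈ 53.21%


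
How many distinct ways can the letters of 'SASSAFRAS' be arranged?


Letters: 9, freq: {'S': 4, 'A': 3, 'F': 1, 'R': 1}
9!/(4!×3!×1!×1!) = 362880/144 = 2520

2520


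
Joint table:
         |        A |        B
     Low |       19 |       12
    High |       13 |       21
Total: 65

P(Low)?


P(Low) = (19+12)/65 = 31/65

P(Low) = 31/65 ≈ 47.69%


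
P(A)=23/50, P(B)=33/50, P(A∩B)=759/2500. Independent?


P(A)×P(B) = 759/2500
P(A∩B) = 759/2500
Equal ✓ → Independent

Yes, independent


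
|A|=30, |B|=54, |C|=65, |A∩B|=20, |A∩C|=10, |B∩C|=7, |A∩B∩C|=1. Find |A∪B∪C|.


|A∪B∪C| = 30+54+65-20-10-7+1 = 113

|A∪B∪C| = 113


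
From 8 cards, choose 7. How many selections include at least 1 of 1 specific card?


Complement: C(8,7) - C(7,7) = 8 - 1 = 7

7


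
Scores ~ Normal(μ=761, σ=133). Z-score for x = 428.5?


z = (x - μ)/σ = (428.5 - 761)/133 = -2.5

z = -2.5


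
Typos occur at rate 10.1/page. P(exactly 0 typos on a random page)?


Poisson(λ=10.1): P(X=0) = e^(-λ)×λ^k/k!
= e^(-10.1) × 10.1^0 / 0!
≈ 4.107955523e-05 × 1 / 1 ≈ 0.000041

P(X=0) ≈ 0.000041 ≈ 0.00%


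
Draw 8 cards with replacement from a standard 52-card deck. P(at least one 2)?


P(not a 2) = 48/52 = 12/13
P(none in 8 draws) = (12/13)^8 = 429981696/815730721
P(≥1 2) = 1 - 429981696/815730721 = 385749025/815730721

P = 385749025/815730721 ≈ 47.29%


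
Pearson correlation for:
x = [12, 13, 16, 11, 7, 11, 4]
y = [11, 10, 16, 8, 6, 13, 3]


n=7, Σx=74, Σy=67, Σxy=803, Σx²=876, Σy²=755
r = (7×803 - 74×67)/√((7×876 - 74²)(7×755 - 67²))
= 663/√(656×796) = 663/√522176 ≈ 663/722.6175 ≈ 0.9175

r ≈ 0.9175


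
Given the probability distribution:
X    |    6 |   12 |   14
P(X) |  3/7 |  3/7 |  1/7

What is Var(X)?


E[X] = 68/7
E[X²] = 736/7
Var(X) = E[X²] - (E[X])² = 736/7 - 4624/49 = 528/49

Var(X) = 528/49 ≈ 10.7755


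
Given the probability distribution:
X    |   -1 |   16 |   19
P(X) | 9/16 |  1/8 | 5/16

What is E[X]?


E[X] = Σ x·P(X=x)
= (-1)×(9/16) + (16)×(1/8) + (19)×(5/16)
= 59/8

E[X] = 59/8


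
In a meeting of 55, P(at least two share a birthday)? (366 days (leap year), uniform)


P(all different) = Π(366-i)/366 for i=0..54
= 0.013909
P(match) = 1 - 0.013909 = 0.986091

P ≈ 0.9861 ≈ 98.61%


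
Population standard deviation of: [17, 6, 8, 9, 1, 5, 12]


Mean = 58/7
  (17-58/7)²=3721/49
  (6-58/7)²=256/49
  (8-58/7)²=4/49
  (9-58/7)²=25/49
  (1-58/7)²=2601/49
  (5-58/7)²=529/49
  (12-58/7)²=676/49
Σ(x-μ)² = 1116/7
σ² = (1116/7)/7 = 1116/49

σ = √(1116/49) ≈ 4.7724


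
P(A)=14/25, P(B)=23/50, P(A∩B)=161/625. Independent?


P(A)×P(B) = 161/625
P(A∩B) = 161/625
Equal ✓ → Independent

Yes, independent


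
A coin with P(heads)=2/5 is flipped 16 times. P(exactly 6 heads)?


Binomial: P(X=6) = C(16,6)×p^6×(1-p)^10
= 8008 × 64/15625 × 59049/9765625 = 30263321088/152587890625

P(X=6) = 30263321088/152587890625 ≈ 19.83%


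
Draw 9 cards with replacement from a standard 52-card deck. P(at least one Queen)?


P(not a Queen) = 48/52 = 12/13
P(none in 9 draws) = (12/13)^9 = 5159780352/10604499373
P(≥1 Queen) = 1 - 5159780352/10604499373 = 5444719021/10604499373

P = 5444719021/10604499373 ≈ 51.34%


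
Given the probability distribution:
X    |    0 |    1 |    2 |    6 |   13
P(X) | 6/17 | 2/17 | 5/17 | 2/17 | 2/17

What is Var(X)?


E[X] = 50/17
E[X²] = 432/17
Var(X) = E[X²] - (E[X])² = 432/17 - 2500/289 = 4844/289

Var(X) = 4844/289 ≈ 16.7612


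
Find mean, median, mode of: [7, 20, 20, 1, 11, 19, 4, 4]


Sorted: [1, 4, 4, 7, 11, 19, 20, 20]
Mean = 86/8 = 43/4
Median = 9
Freq: {7: 1, 20: 2, 1: 1, 11: 1, 19: 1, 4: 2}
Mode: [4, 20]

Mean=43/4, Median=9, Mode=[4, 20]


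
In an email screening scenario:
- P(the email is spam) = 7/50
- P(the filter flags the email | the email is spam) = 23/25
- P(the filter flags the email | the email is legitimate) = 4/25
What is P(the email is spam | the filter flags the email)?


Using Bayes' theorem:
P(A|B) = P(B|A)·P(A) / P(B)

P(the filter flags the email) = 23/25 × 7/50 + 4/25 × 43/50
= 161/1250 + 86/625 = 333/1250

P(the email is spam|the filter flags the email) = (161/1250) / (333/1250) = 161/333

P(the email is spam|the filter flags the email) = 161/333 ≈ 48.35%


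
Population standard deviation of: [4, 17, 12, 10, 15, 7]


Mean = 65/6
  (4-65/6)²=1681/36
  (17-65/6)²=1369/36
  (12-65/6)²=49/36
  (10-65/6)²=25/36
  (15-65/6)²=625/36
  (7-65/6)²=529/36
Σ(x-μ)² = 713/6
σ² = (713/6)/6 = 713/36

σ = √(713/36) ≈ 4.4503


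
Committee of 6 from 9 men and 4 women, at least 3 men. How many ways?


Count by #men:
  3M,3W: C(9,3)×C(4,3)=336
  4M,2W: C(9,4)×C(4,2)=756
  5M,1W: C(9,5)×C(4,1)=504
  6M,0W: C(9,6)×C(4,0)=84
Total = 1680

1680


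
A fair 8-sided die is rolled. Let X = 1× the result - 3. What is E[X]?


E[die] = (1+8)/2 = 9/2
E[X] = 1×9/2 - 3 = 3/2

E[X] = 3/2


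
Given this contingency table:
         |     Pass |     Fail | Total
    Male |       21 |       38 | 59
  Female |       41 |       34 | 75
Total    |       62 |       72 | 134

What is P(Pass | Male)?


P(Pass | Male) = 21/(21+38) = 21/59

P(Pass|Male) = 21/59 ≈ 35.59%


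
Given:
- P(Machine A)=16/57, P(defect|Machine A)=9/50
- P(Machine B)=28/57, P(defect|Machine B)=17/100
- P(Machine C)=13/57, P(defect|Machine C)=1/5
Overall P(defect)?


P(B) = Σ P(B|Aᵢ)×P(Aᵢ)
  9/50×16/57 = 24/475
  17/100×28/57 = 119/1425
  1/5×13/57 = 13/285
Sum = 256/1425

P(defect) = 256/1425 ≈ 17.96%


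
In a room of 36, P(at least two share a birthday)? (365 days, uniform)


P(all different) = Π(365-i)/365 for i=0..35
= 0.167818
P(match) = 1 - 0.167818 = 0.832182

P ≈ 0.8322 ≈ 83.22%


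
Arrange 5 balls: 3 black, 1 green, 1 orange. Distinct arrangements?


5!/(3!×1!×1!) = 20

20


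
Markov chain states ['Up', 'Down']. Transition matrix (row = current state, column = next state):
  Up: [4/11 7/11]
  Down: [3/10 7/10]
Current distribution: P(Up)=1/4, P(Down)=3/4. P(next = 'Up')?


P(next=Up) = Σᵢ P(now=i)×P(i→Up)
= 1/4×4/11 + 3/4×3/10
= 1/11 + 9/40 = 139/440

P = 139/440 ≈ 0.3159


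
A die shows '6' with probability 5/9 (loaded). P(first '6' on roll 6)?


Geometric: P(X=6) = (1-p)^(k-1)×p = (4/9)^5×5/9 = 5120/531441

P(X=6) = 5120/531441 ≈ 0.96%


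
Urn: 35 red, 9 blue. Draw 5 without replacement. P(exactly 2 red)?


Hypergeometric: C(35,2)×C(9,3)/C(44,5)
= 595×84/1086008 = 1785/38786

P(X=2) = 1785/38786 ≈ 4.60%


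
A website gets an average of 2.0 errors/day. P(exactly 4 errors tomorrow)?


Poisson(λ=2.0): P(X=4) = e^(-λ)×λ^k/k!
= e^(-2.0) × 2.0^4 / 4!
≈ 0.1353352832 × 16 / 24 ≈ 0.090224

P(X=4) ≈ 0.090224 ≈ 9.02%


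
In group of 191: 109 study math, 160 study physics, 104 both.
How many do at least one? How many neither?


|A∪B| = 109+160-104 = 165
Neither = 191-165 = 26

At least one: 165; Neither: 26


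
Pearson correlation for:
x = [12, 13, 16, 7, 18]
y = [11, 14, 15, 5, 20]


n=5, Σx=66, Σy=65, Σxy=949, Σx²=942, Σy²=967
r = (5×949 - 66×65)/√((5×942 - 66²)(5×967 - 65²))
= 455/√(354×610) = 455/√215940 ≈ 455/464.6934 ≈ 0.9791

r ≈ 0.9791


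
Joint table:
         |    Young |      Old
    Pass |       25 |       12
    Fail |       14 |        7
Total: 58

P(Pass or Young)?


P(Pass∨Young) = P(Pass) + P(Young) - P(Pass∧Young)
= (37 + 39 - 25)/58 = 51/58

P = 51/58 ≈ 87.93%


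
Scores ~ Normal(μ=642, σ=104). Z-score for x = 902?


z = (x - μ)/σ = (902 - 642)/104 = 2.5

z = 2.5


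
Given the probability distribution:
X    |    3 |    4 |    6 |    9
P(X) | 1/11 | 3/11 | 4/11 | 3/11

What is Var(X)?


E[X] = 6
E[X²] = 444/11
Var(X) = E[X²] - (E[X])² = 444/11 - 36 = 48/11

Var(X) = 48/11 ≈ 4.3636


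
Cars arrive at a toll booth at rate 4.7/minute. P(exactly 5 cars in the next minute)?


Poisson(λ=4.7): P(X=5) = e^(-λ)×λ^k/k!
= e^(-4.7) × 4.7^5 / 5!
≈ 0.009095277102 × 2293.45007 / 120 ≈ 0.173830

P(X=5) ≈ 0.173830 ≈ 17.38%


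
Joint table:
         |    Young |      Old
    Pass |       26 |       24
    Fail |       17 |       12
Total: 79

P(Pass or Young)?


P(Pass∨Young) = P(Pass) + P(Young) - P(Pass∧Young)
= (50 + 43 - 26)/79 = 67/79

P = 67/79 ≈ 84.81%


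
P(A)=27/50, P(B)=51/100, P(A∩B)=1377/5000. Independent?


P(A)×P(B) = 1377/5000
P(A∩B) = 1377/5000
Equal ✓ → Independent

Yes, independent


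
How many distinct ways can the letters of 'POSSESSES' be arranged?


Letters: 9, freq: {'P': 1, 'O': 1, 'S': 5, 'E': 2}
9!/(1!×1!×5!×2!) = 362880/240 = 1512

1512


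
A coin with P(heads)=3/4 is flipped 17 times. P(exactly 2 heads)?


Binomial: P(X=2) = C(17,2)×p^2×(1-p)^15
= 136 × 9/16 × 1/1073741824 = 153/2147483648

P(X=2) = 153/2147483648 ≈ 0.00%


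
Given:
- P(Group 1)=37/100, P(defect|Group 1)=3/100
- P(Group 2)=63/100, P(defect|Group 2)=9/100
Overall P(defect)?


P(B) = Σ P(B|Aᵢ)×P(Aᵢ)
  3/100×37/100 = 111/10000
  9/100×63/100 = 567/10000
Sum = 339/5000

P(defect) = 339/5000 ≈ 6.78%


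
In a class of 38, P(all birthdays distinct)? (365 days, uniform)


P(all different) = Π(365-i)/365 for i=0..37
= (365/365)×(364/365)×...×(328/365)
= 0.135932

P ≈ 0.1359 ≈ 13.59%


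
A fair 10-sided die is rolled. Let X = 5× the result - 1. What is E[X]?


E[die] = (1+10)/2 = 11/2
E[X] = 5×11/2 - 1 = 53/2

E[X] = 53/2


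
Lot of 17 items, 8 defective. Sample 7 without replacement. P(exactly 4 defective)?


Hypergeometric: C(8,4)×C(9,3)/C(17,7)
= 70×84/19448 = 735/2431

P(X=4) = 735/2431 ≈ 30.23%


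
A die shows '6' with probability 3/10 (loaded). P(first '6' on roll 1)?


Geometric: P(X=1) = (1-p)^(k-1)×p = (7/10)^0×3/10 = 3/10

P(X=1) = 3/10 ≈ 30.00%


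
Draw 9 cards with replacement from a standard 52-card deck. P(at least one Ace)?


P(not a Ace) = 48/52 = 12/13
P(none in 9 draws) = (12/13)^9 = 5159780352/10604499373
P(≥1 Ace) = 1 - 5159780352/10604499373 = 5444719021/10604499373

P = 5444719021/10604499373 ≈ 51.34%


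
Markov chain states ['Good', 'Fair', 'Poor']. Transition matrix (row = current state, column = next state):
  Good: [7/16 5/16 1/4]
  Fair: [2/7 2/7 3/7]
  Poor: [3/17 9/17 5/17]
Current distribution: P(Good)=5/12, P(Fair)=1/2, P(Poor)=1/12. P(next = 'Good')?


P(next=Good) = Σᵢ P(now=i)×P(i→Good)
= 5/12×7/16 + 1/2×2/7 + 1/12×3/17
= 35/192 + 1/7 + 1/68 = 7765/22848

P = 7765/22848 ≈ 0.3399


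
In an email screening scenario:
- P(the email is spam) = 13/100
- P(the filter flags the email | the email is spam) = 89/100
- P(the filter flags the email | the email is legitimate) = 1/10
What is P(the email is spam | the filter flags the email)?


Using Bayes' theorem:
P(A|B) = P(B|A)·P(A) / P(B)

P(the filter flags the email) = 89/100 × 13/100 + 1/10 × 87/100
= 1157/10000 + 87/1000 = 2027/10000

P(the email is spam|the filter flags the email) = (1157/10000) / (2027/10000) = 1157/2027

P(the email is spam|the filter flags the email) = 1157/2027 ≈ 57.08%


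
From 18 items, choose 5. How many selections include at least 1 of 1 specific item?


Complement: C(18,5) - C(17,5) = 8568 - 6188 = 2380

2380


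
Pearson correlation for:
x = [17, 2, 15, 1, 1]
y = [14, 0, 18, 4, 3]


n=5, Σx=36, Σy=39, Σxy=515, Σx²=520, Σy²=545
r = (5×515 - 36×39)/√((5×520 - 36²)(5×545 - 39²))
= 1171/√(1304×1204) = 1171/√1570016 ≈ 1171/1253.0028 ≈ 0.9346

r ≈ 0.9346


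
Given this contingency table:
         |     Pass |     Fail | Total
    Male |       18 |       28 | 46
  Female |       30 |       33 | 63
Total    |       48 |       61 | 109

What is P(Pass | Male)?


P(Pass | Male) = 18/(18+28) = 18/46 = 9/23

P(Pass|Male) = 9/23 ≈ 39.13%


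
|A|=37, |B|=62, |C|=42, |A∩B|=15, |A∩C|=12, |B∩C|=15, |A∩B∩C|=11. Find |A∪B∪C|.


|A∪B∪C| = 37+62+42-15-12-15+11 = 110

|A∪B∪C| = 110


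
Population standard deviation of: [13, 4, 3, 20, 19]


Mean = 59/5
  (13-59/5)²=36/25
  (4-59/5)²=1521/25
  (3-59/5)²=1936/25
  (20-59/5)²=1681/25
  (19-59/5)²=1296/25
Σ(x-μ)² = 1294/5
σ² = (1294/5)/5 = 1294/25

σ = √(1294/25) ≈ 7.1944


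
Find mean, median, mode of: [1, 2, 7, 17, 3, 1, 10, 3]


Sorted: [1, 1, 2, 3, 3, 7, 10, 17]
Mean = 44/8 = 11/2
Median = 3
Freq: {1: 2, 2: 1, 7: 1, 17: 1, 3: 2, 10: 1}
Mode: [1, 3]

Mean=11/2, Median=3, Mode=[1, 3]


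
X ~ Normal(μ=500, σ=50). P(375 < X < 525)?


z₁=(375-500)/50=-2.5, z₂=(525-500)/50=0.5
P = Φ(0.5) - Φ(-2.5) = 0.691462 - 0.006210 = 0.685252 ≈ 0.6853

P(375 < X < 525) ≈ 0.6853


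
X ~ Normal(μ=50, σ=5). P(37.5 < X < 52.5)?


z₁=(37.5-50)/5=-2.5, z₂=(52.5-50)/5=0.5
P = Φ(0.5) - Φ(-2.5) = 0.691462 - 0.006210 = 0.685252 ≈ 0.6853

P(37.5 < X < 52.5) ≈ 0.6853


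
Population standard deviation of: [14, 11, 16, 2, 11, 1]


Mean = 55/6
  (14-55/6)²=841/36
  (11-55/6)²=121/36
  (16-55/6)²=1681/36
  (2-55/6)²=1849/36
  (11-55/6)²=121/36
  (1-55/6)²=2401/36
Σ(x-μ)² = 1169/6
σ² = (1169/6)/6 = 1169/36

σ = √(1169/36) ≈ 5.6984


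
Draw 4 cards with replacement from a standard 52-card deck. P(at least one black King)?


P(not a black King) = 50/52 = 25/26
P(none in 4 draws) = (25/26)^4 = 390625/456976
P(≥1 black King) = 1 - 390625/456976 = 66351/456976

P = 66351/456976 ≈ 14.52%


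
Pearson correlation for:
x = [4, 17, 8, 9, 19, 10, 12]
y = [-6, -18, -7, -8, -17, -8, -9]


n=7, Σx=79, Σy=-73, Σxy=-969, Σx²=1055, Σy²=907
r = (7×(-969) - 79×(-73))/√((7×1055 - 79²)(7×907 - (-73)²))
= -1016/√(1144×1020) = -1016/√1166880 ≈ -1016/1080.2222 ≈ -0.9405

r ≈ -0.9405


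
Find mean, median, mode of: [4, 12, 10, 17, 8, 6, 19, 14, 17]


Sorted: [4, 6, 8, 10, 12, 14, 17, 17, 19]
Mean = 107/9
Median = 12
Freq: {4: 1, 12: 1, 10: 1, 17: 2, 8: 1, 6: 1, 19: 1, 14: 1}
Mode: [17]

Mean=107/9, Median=12, Mode=17


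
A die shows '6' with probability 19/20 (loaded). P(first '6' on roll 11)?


Geometric: P(X=11) = (1-p)^(k-1)×p = (1/20)^10×19/20 = 19/204800000000000

P(X=11) = 19/204800000000000 ≈ 0.00%


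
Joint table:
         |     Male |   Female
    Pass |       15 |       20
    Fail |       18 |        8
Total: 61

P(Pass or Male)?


P(Pass∨Male) = P(Pass) + P(Male) - P(Pass∧Male)
= (35 + 33 - 15)/61 = 53/61

P = 53/61 ≈ 86.89%


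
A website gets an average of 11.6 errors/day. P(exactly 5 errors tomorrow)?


Poisson(λ=11.6): P(X=5) = e^(-λ)×λ^k/k!
= e^(-11.6) × 11.6^5 / 5!
≈ 9.166087736e-06 × 210034.16576 / 120 ≈ 0.016043

P(X=5) ≈ 0.016043 ≈ 1.60%


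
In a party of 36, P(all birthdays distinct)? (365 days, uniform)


P(all different) = Π(365-i)/365 for i=0..35
= (365/365)×(364/365)×...×(330/365)
= 0.167818

P ≈ 0.1678 ≈ 16.78%


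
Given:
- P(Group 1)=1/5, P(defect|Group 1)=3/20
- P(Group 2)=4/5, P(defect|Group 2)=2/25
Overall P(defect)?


P(B) = Σ P(B|Aᵢ)×P(Aᵢ)
  3/20×1/5 = 3/100
  2/25×4/5 = 8/125
Sum = 47/500

P(defect) = 47/500 ≈ 9.40%


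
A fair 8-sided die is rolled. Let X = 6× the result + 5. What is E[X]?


E[die] = (1+8)/2 = 9/2
E[X] = 6×9/2 + 5 = 32

E[X] = 32


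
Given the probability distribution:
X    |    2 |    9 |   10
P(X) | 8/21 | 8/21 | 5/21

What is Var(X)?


E[X] = 46/7
E[X²] = 1180/21
Var(X) = E[X²] - (E[X])² = 1180/21 - 2116/49 = 1912/147

Var(X) = 1912/147 ≈ 13.0068


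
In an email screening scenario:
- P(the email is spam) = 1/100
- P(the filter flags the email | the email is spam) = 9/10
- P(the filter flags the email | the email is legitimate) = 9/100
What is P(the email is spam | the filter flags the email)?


Using Bayes' theorem:
P(A|B) = P(B|A)·P(A) / P(B)

P(the filter flags the email) = 9/10 × 1/100 + 9/100 × 99/100
= 9/1000 + 891/10000 = 981/10000

P(the email is spam|the filter flags the email) = (9/1000) / (981/10000) = 10/109

P(the email is spam|the filter flags the email) = 10/109 ≈ 9.17%


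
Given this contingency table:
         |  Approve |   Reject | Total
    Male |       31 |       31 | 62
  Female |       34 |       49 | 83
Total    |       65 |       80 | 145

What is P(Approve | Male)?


P(Approve | Male) = 31/(31+31) = 31/62 = 1/2

P(Approve|Male) = 1/2 ≈ 50.00%


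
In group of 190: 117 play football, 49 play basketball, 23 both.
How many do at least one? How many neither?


|A∪B| = 117+49-23 = 143
Neither = 190-143 = 47

At least one: 143; Neither: 47


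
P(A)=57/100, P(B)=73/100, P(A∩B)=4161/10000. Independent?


P(A)×P(B) = 4161/10000
P(A∩B) = 4161/10000
Equal ✓ → Independent

Yes, independent


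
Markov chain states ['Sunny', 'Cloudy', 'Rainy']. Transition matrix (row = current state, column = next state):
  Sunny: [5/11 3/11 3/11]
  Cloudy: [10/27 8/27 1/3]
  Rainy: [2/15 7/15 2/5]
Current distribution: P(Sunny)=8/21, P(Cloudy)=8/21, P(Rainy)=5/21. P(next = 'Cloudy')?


P(next=Cloudy) = Σᵢ P(now=i)×P(i→Cloudy)
= 8/21×3/11 + 8/21×8/27 + 5/21×7/15
= 8/77 + 64/567 + 1/9 = 2045/6237

P = 2045/6237 ≈ 0.3279


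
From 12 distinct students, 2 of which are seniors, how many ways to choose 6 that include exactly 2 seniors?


Choose 2 of the 2 seniors and 4 of the other 10 students:
C(2,2)×C(10,4) = 1×210 = 210

210


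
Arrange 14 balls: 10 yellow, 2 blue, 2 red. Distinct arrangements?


14!/(10!×2!×2!) = 6006

6006


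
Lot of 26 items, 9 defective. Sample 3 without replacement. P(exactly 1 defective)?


Hypergeometric: C(9,1)×C(17,2)/C(26,3)
= 9×136/2600 = 153/325

P(X=1) = 153/325 ≈ 47.08%


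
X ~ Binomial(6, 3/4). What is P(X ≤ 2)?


P(X ≤ 2) = Σ P(X=i) for i=0..2
P(X=0) = 1/4096
P(X=1) = 9/2048
P(X=2) = 135/4096
Sum = 77/2048

P(X ≤ 2) = 77/2048 ≈ 3.76%


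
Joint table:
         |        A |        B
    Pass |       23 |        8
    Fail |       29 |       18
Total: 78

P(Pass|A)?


P(Pass|A) = 23/(23+29) = 23/52

P = 23/52 ≈ 44.23%


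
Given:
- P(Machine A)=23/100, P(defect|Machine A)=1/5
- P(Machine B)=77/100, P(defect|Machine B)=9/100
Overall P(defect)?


P(B) = Σ P(B|Aᵢ)×P(Aᵢ)
  1/5×23/100 = 23/500
  9/100×77/100 = 693/10000
Sum = 1153/10000

P(defect) = 1153/10000 ≈ 11.53%


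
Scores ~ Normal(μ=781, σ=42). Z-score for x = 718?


z = (x - μ)/σ = (718 - 781)/42 = -1.5

z = -1.5


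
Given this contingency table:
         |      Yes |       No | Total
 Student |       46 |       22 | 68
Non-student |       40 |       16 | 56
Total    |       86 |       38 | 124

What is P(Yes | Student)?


P(Yes | Student) = 46/(46+22) = 46/68 = 23/34

P(Yes|Student) = 23/34 ≈ 67.65%


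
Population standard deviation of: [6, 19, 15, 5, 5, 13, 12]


Mean = 75/7
  (6-75/7)²=1089/49
  (19-75/7)²=3364/49
  (15-75/7)²=900/49
  (5-75/7)²=1600/49
  (5-75/7)²=1600/49
  (13-75/7)²=256/49
  (12-75/7)²=81/49
Σ(x-μ)² = 1270/7
σ² = (1270/7)/7 = 1270/49

σ = √(1270/49) ≈ 5.0910


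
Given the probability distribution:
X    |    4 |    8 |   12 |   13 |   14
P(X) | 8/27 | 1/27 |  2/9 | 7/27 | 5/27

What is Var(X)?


E[X] = 91/9
E[X²] = 1073/9
Var(X) = E[X²] - (E[X])² = 1073/9 - 8281/81 = 1376/81

Var(X) = 1376/81 ≈ 16.9877


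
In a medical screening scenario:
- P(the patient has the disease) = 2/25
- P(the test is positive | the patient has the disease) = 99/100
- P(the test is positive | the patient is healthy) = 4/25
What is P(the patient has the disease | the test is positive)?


Using Bayes' theorem:
P(A|B) = P(B|A)·P(A) / P(B)

P(the test is positive) = 99/100 × 2/25 + 4/25 × 23/25
= 99/1250 + 92/625 = 283/1250

P(the patient has the disease|the test is positive) = (99/1250) / (283/1250) = 99/283

P(the patient has the disease|the test is positive) = 99/283 ≈ 34.98%


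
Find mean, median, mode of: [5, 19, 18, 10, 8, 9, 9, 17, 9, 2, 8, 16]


Sorted: [2, 5, 8, 8, 9, 9, 9, 10, 16, 17, 18, 19]
Mean = 130/12 = 65/6
Median = 9
Freq: {5: 1, 19: 1, 18: 1, 10: 1, 8: 2, 9: 3, 17: 1, 2: 1, 16: 1}
Mode: [9]

Mean=65/6, Median=9, Mode=9


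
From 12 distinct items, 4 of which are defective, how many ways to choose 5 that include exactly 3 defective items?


Choose 3 of the 4 defective items and 2 of the other 8 items:
C(4,3)×C(8,2) = 4×28 = 112

112


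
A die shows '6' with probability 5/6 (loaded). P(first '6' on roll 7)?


Geometric: P(X=7) = (1-p)^(k-1)×p = (1/6)^6×5/6 = 5/279936

P(X=7) = 5/279936 ≈ 0.00%


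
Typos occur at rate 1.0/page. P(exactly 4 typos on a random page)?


Poisson(λ=1.0): P(X=4) = e^(-λ)×λ^k/k!
= e^(-1.0) × 1.0^4 / 4!
≈ 0.3678794412 × 1 / 24 ≈ 0.015328

P(X=4) ≈ 0.015328 ≈ 1.53%


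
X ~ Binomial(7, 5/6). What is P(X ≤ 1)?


P(X ≤ 1) = Σ P(X=i) for i=0..1
P(X=0) = 1/279936
P(X=1) = 35/279936
Sum = 1/7776

P(X ≤ 1) = 1/7776 ≈ 0.01%


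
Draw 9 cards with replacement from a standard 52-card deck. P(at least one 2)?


P(not a 2) = 48/52 = 12/13
P(none in 9 draws) = (12/13)^9 = 5159780352/10604499373
P(≥1 2) = 1 - 5159780352/10604499373 = 5444719021/10604499373

P = 5444719021/10604499373 ≈ 51.34%


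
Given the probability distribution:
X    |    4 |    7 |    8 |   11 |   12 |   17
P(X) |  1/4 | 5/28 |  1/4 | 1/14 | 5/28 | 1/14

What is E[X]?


E[X] = Σ x·P(X=x)
= (4)×(1/4) + (7)×(5/28) + (8)×(1/4) + (11)×(1/14) + (12)×(5/28) + (17)×(1/14)
= 235/28

E[X] = 235/28


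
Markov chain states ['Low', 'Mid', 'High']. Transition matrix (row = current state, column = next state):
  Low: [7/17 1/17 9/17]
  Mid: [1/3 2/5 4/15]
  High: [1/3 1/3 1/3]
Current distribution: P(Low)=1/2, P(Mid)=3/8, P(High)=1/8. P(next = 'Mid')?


P(next=Mid) = Σᵢ P(now=i)×P(i→Mid)
= 1/2×1/17 + 3/8×2/5 + 1/8×1/3
= 1/34 + 3/20 + 1/24 = 451/2040

P = 451/2040 ≈ 0.2211


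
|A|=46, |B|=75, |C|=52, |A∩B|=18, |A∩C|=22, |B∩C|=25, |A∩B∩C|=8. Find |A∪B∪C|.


|A∪B∪C| = 46+75+52-18-22-25+8 = 116

|A∪B∪C| = 116


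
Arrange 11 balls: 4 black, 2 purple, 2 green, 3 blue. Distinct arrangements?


11!/(4!×2!×2!×3!) = 69300

69300


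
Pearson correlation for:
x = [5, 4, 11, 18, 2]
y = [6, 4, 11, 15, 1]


n=5, Σx=40, Σy=37, Σxy=439, Σx²=490, Σy²=399
r = (5×439 - 40×37)/√((5×490 - 40²)(5×399 - 37²))
= 715/√(850×626) = 715/√532100 ≈ 715/729.4518 ≈ 0.9802

r ≈ 0.9802


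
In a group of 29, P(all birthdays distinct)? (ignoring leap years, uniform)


P(all different) = Π(365-i)/365 for i=0..28
= (365/365)×(364/365)×...×(337/365)
= 0.319031

P ≈ 0.3190 ≈ 31.90%


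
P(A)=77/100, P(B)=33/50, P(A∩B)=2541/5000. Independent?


P(A)×P(B) = 2541/5000
P(A∩B) = 2541/5000
Equal ✓ → Independent

Yes, independent


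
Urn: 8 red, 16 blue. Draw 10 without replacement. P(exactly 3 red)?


Hypergeometric: C(8,3)×C(16,7)/C(24,10)
= 56×11440/1961256 = 7280/22287

P(X=3) = 7280/22287 ≈ 32.66%


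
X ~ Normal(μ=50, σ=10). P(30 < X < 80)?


z₁=(30-50)/10=-2.0, z₂=(80-50)/10=3.0
P = Φ(3.0) - Φ(-2.0) = 0.998650 - 0.022750 = 0.975900 ≈ 0.9759

P(30 < X < 80) ≈ 0.9759


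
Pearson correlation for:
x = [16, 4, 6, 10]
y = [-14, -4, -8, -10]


n=4, Σx=36, Σy=-36, Σxy=-388, Σx²=408, Σy²=376
r = (4×(-388) - 36×(-36))/√((4×408 - 36²)(4×376 - (-36)²))
= -256/√(336×208) = -256/√69888 ≈ -256/264.3634 ≈ -0.9684

r ≈ -0.9684


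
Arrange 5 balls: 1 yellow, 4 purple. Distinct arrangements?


5!/(1!×4!) = 5

5


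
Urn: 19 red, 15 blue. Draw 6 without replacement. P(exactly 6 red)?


Hypergeometric: C(19,6)×C(15,0)/C(34,6)
= 27132×1/1344904 = 399/19778

P(X=6) = 399/19778 ≈ 2.02%


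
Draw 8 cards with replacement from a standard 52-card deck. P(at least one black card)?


P(not a black card) = 26/52 = 1/2
P(none in 8 draws) = (1/2)^8 = 1/256
P(≥1 black card) = 1 - 1/256 = 255/256

P = 255/256 ≈ 99.61%


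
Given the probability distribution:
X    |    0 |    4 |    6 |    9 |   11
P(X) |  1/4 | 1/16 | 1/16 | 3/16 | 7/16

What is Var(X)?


E[X] = 57/8
E[X²] = 571/8
Var(X) = E[X²] - (E[X])² = 571/8 - 3249/64 = 1319/64

Var(X) = 1319/64 ≈ 20.6094


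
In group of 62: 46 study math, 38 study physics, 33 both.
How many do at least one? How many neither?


|A∪B| = 46+38-33 = 51
Neither = 62-51 = 11

At least one: 51; Neither: 11


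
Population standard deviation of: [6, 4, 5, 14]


Mean = 29/4
  (6-29/4)²=25/16
  (4-29/4)²=169/16
  (5-29/4)²=81/16
  (14-29/4)²=729/16
Σ(x-μ)² = 251/4
σ² = (251/4)/4 = 251/16

σ = √(251/16) ≈ 3.9607


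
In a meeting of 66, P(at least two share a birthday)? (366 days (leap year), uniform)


P(all different) = Π(366-i)/366 for i=0..65
= 0.001939
P(match) = 1 - 0.001939 = 0.998061

P ≈ 0.9981 ≈ 99.81%


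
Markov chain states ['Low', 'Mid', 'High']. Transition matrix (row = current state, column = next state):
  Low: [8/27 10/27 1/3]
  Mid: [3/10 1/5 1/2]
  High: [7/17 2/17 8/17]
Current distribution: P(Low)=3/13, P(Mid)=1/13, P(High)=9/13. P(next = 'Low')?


P(next=Low) = Σᵢ P(now=i)×P(i→Low)
= 3/13×8/27 + 1/13×3/10 + 9/13×7/17
= 8/117 + 3/130 + 63/221 = 7489/19890

P = 7489/19890 ≈ 0.3765


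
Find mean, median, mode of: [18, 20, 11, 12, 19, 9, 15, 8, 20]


Sorted: [8, 9, 11, 12, 15, 18, 19, 20, 20]
Mean = 132/9 = 44/3
Median = 15
Freq: {18: 1, 20: 2, 11: 1, 12: 1, 19: 1, 9: 1, 15: 1, 8: 1}
Mode: [20]

Mean=44/3, Median=15, Mode=20


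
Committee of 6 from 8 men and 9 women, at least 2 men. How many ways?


Count by #men:
  2M,4W: C(8,2)×C(9,4)=3528
  3M,3W: C(8,3)×C(9,3)=4704
  4M,2W: C(8,4)×C(9,2)=2520
  5M,1W: C(8,5)×C(9,1)=504
  6M,0W: C(8,6)×C(9,0)=28
Total = 11284

11284


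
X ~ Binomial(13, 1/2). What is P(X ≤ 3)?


P(X ≤ 3) = Σ P(X=i) for i=0..3
P(X=0) = 1/8192
P(X=1) = 13/8192
P(X=2) = 39/4096
P(X=3) = 143/4096
Sum = 189/4096

P(X ≤ 3) = 189/4096 ≈ 4.61%


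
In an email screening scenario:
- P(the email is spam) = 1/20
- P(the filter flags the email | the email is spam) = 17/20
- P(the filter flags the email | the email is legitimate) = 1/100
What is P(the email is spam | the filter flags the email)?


Using Bayes' theorem:
P(A|B) = P(B|A)·P(A) / P(B)

P(the filter flags the email) = 17/20 × 1/20 + 1/100 × 19/20
= 17/400 + 19/2000 = 13/250

P(the email is spam|the filter flags the email) = (17/400) / (13/250) = 85/104

P(the email is spam|the filter flags the email) = 85/104 ≈ 81.73%


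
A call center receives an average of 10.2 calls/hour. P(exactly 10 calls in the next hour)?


Poisson(λ=10.2): P(X=10) = e^(-λ)×λ^k/k!
= e^(-10.2) × 10.2^10 / 10!
≈ 3.717031868e-05 × 12189944199.9 / 3628800 ≈ 0.124863

P(X=10) ≈ 0.124863 ≈ 12.49%


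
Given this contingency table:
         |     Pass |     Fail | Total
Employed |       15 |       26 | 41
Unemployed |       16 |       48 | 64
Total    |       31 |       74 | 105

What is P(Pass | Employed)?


P(Pass | Employed) = 15/(15+26) = 15/41

P(Pass|Employed) = 15/41 ≈ 36.59%


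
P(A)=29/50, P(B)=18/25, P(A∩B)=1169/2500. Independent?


P(A)×P(B) = 261/625
P(A∩B) = 1169/2500
Not equal → NOT independent

No, not independent


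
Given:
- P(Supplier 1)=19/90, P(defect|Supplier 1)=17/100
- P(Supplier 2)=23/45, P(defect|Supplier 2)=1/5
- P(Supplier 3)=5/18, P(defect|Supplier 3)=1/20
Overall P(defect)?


P(B) = Σ P(B|Aᵢ)×P(Aᵢ)
  17/100×19/90 = 323/9000
  1/5×23/45 = 23/225
  1/20×5/18 = 1/72
Sum = 19/125

P(defect) = 19/125 ≈ 15.20%


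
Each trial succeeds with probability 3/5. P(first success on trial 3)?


Geometric: P(X=3) = (1-p)^(k-1)×p = (2/5)^2×3/5 = 12/125

P(X=3) = 12/125 ≈ 9.60%
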